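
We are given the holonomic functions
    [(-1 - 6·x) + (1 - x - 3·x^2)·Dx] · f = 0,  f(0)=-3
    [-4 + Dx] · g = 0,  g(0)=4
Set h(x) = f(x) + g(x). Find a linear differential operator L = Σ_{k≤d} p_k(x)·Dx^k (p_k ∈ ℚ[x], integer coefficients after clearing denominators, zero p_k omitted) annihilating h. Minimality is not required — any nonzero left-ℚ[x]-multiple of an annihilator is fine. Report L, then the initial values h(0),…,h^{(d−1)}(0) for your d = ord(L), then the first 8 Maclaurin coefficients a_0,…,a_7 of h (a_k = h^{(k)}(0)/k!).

f: a_k = -3, -3, -12, -21, -57, -120, -291, -651, …
g: a_k = 4, 16, 32, 128/3, 128/3, 512/15, 1024/45, 4096/315, …
L₀ := lclm(L_f,L_g); ord L₀ ≤ 1+1.
L = (-16 + 8·x - 360·x^2 - 288·x^3) + (-8 + 50·x + 134·x^2 - 96·x^3 - 144·x^4)·Dx + (3 - 13·x - 11·x^2 + 42·x^3 + 36·x^4)·Dx^2  (order 2).
h: a_k = 1, 13, 20, 65/3, -43/3, -1288/15, -12071/45, -200969/315, …
ICs: h(0) = 1, h′(0) = 13.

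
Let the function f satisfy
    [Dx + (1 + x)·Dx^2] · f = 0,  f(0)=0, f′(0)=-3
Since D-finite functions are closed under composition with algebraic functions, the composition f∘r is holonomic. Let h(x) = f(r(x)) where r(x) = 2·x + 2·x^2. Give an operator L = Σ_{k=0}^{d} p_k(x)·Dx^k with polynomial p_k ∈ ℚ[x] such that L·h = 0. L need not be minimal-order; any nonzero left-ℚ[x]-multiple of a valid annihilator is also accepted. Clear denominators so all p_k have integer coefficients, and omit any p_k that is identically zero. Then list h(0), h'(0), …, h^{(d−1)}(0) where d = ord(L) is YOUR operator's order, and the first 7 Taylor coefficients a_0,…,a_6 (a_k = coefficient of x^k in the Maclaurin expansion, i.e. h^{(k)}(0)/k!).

L = (4·x + 4·x^2)·Dx + (1 + 4·x + 6·x^2 + 4·x^3)·Dx^2  (order 2).
h: a_k = 0, -6, 0, 4, -6, 24/5, 0, …
ICs: h(0) = 0, h′(0) = -6.

f: a_k = 0, -3, 3/2, -1, 3/4, -3/5, 1/2, …
Substitute x→r, Dx→(1/r')Dx; clear ⇒ L₀.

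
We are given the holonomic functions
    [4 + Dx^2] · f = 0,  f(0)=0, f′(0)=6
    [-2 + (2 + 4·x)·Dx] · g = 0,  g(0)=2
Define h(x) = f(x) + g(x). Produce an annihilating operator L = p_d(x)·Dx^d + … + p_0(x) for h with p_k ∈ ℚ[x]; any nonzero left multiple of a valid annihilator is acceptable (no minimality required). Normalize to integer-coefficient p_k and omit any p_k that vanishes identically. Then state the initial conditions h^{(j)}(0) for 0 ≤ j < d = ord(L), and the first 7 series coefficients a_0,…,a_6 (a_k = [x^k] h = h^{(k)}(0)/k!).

f: a_k = 0, 6, 0, -4, 0, 4/5, 0, …
g: a_k = 2, 2, -1, 1, -5/4, 7/4, -21/8, …
h₀=f+g: left-lcm gives L₀, ord ≤ 3.
L = (-28 - 64·x - 64·x^2) + (12 + 88·x + 192·x^2 + 128·x^3)·Dx + (-7 - 16·x - 16·x^2)·Dx^2 + (3 + 22·x + 48·x^2 + 32·x^3)·Dx^3  (order 3).
h: a_k = 2, 8, -1, -3, -5/4, 51/20, -21/8, …
ICs: h(0) = 2, h′(0) = 8, h′′(0) = -2.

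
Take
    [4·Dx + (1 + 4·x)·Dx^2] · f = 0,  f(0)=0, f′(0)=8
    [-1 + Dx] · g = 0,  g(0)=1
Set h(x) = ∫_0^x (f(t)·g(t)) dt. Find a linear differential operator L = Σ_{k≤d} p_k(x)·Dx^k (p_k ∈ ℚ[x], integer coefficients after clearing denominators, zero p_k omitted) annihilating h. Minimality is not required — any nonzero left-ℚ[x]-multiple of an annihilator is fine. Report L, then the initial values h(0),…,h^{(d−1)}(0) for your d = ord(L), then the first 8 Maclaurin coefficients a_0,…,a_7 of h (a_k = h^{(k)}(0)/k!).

f: a_k = 0, 8, -16, 128/3, -128, 2048/5, -4096/3, 32768/7, …
g: a_k = 1, 1, 1/2, 1/6, 1/24, 1/120, 1/720, 1/5040, …
h₀=f·g: eliminate ⇒ L₀, order ≤ 2·1.
Integrate: L := L₀·Dx.
L = (-3 + 4·x)·Dx + (2 - 8·x)·Dx^2 + (1 + 4·x)·Dx^3  (order 3).
h: a_k = 0, 0, 4, -8/3, 23/3, -92/5, 501/10, -9119/63, …
ICs: h(0) = 0, h′(0) = 0, h′′(0) = 8.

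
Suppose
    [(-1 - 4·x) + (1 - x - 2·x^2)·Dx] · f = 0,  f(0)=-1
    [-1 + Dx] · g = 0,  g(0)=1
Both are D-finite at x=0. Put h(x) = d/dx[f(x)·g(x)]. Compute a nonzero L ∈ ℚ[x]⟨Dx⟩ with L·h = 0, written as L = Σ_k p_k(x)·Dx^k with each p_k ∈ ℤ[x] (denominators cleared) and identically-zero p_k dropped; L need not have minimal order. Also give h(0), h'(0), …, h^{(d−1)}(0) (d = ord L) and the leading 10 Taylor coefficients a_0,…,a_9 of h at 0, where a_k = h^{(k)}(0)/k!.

f: a_k = -1, -1, -3, -5, -11, -21, -43, -85, -171, -341, …
g: a_k = 1, 1, 1/2, 1/6, 1/24, 1/120, 1/720, 1/5040, 1/40320, 1/362880, …
Sym-product of L_f,L_g gives L₀ (≤ ord 1).
Derive L from L₀ (diff closure).
L = (9 + 16·x + 9·x^2 - 12·x^3 + 4·x^4) + (-2 - x + 9·x^2 + 4·x^3 - 4·x^4)·Dx  (order 1).
h: a_k = -2, -9, -26, -425/6, -701/4, -50737/120, -44279/45, -3783419/1680, -20417113/4032, -4084757561/362880, …
ICs: h(0) = -2.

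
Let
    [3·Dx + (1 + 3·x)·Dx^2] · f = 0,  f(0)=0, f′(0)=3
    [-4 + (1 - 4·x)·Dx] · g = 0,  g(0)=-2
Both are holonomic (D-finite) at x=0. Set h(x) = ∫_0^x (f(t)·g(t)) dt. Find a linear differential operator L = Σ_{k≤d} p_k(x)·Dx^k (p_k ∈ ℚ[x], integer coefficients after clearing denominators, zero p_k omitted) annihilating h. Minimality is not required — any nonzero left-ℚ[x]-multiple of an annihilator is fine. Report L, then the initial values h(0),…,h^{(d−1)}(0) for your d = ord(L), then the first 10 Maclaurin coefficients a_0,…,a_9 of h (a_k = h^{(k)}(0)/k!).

f: a_k = 0, 3, -9/2, 9, -81/4, 243/5, -243/2, 2187/7, -6561/8, 2187, …
g: a_k = -2, -8, -32, -128, -512, -2048, -8192, -32768, -131072, -524288, …
h₀=f·g: eliminate ⇒ L₀, order ≤ 2·1.
h=∫h₀ ⇒ L = L₀·Dx.
L = 12·Dx + (5 + 36·x)·Dx^2 + (-1 + x + 12·x^2)·Dx^3  (order 3).
h: a_k = 0, 0, -3, -5, -39/2, -543/10, -986/5, -3207/5, -325221/140, -3392479/420, …
ICs: h(0) = 0, h′(0) = 0, h′′(0) = -6.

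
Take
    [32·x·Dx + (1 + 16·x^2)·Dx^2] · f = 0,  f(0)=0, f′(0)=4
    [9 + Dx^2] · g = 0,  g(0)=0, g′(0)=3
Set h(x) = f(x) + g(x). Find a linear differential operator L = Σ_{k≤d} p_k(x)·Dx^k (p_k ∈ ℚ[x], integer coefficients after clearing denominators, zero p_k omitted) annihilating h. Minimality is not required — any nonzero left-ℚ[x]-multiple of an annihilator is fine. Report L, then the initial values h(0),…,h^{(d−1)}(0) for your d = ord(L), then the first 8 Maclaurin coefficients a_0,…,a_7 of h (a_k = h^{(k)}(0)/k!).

f: a_k = 0, 4, 0, -64/3, 0, 1024/5, 0, -16384/7, …
g: a_k = 0, 3, 0, -9/2, 0, 81/40, 0, -243/560, …
f+g: L₀ = lclm(L_f,L_g), ord ≤ 2+2.
L = (-52704·x + 967680·x^3 + 663552·x^5)·Dx + (-207 + 13104·x^2 + 283392·x^4 + 331776·x^6)·Dx^2 + (-5856·x + 107520·x^3 + 73728·x^5)·Dx^3 + (-23 + 1456·x^2 + 31488·x^4 + 36864·x^6)·Dx^4  (order 4).
h: a_k = 0, 7, 0, -155/6, 0, 8273/40, 0, -1310963/560, …
ICs: h(0) = 0, h′(0) = 7, h′′(0) = 0, h′′′(0) = -155.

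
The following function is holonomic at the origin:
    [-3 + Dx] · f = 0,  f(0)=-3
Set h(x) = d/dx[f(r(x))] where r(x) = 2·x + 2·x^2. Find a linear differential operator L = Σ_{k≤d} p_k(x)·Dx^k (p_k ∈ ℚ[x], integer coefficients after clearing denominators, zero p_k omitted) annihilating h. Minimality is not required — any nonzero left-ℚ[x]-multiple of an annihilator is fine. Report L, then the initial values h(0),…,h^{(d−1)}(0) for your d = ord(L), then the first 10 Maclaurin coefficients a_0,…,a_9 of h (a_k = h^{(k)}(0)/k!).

L = (8 + 24·x + 24·x^2) + (-1 - 2·x)·Dx  (order 1).
h: a_k = -18, -144, -648, -2160, -5832, -67392/5, -137376/5, -1767744/35, -594864/7, -4634496/35, …
ICs: h(0) = -18.

f: a_k = -3, -9, -27/2, -27/2, -81/8, -243/40, -243/80, -729/560, -2187/4480, -729/4480, …
Change of var in L_f (x↦r) gives L₀.
h₀' ⇒ L via d/dx closure of L₀.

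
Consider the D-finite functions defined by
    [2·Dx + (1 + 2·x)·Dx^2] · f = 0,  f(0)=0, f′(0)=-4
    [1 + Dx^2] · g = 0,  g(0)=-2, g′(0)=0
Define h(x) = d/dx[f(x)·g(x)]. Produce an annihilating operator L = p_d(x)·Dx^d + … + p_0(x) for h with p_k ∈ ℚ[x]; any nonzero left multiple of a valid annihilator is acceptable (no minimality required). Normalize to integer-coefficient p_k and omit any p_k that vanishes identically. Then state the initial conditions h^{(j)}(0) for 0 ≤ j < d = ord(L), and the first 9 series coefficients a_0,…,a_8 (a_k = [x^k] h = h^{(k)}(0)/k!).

L = (-52 - 31·x - 87·x^2 - 96·x^3 - 8·x^4 + 48·x^5 + 16·x^6) + (-33 - 98·x - 80·x^2 + 80·x^4 + 32·x^5)·Dx + (-55 - 46·x - 110·x^2 - 96·x^3 + 32·x^4 + 96·x^5 + 32·x^6)·Dx^2 + (-33 - 98·x - 80·x^2 + 80·x^4 + 32·x^5)·Dx^3 + (-3 - 15·x - 23·x^2 + 40·x^4 + 48·x^5 + 16·x^6)·Dx^4  (order 4).
h: a_k = 8, -16, 20, -48, 103, -210, 12763/30, -38636/45, 2903587/1680, …
ICs: h(0) = 8, h′(0) = -16, h′′(0) = 40, h′′′(0) = -288.

f: a_k = 0, -4, 4, -16/3, 8, -64/5, 64/3, -256/7, 64, …
g: a_k = -2, 0, 1, 0, -1/12, 0, 1/360, 0, -1/20160, …
L₀ := L_f ⊗_s L_g (sym. prod.), ord ≤ 4.
Differentiate: ansatz ord ≤ ord L₀ ⇒ L.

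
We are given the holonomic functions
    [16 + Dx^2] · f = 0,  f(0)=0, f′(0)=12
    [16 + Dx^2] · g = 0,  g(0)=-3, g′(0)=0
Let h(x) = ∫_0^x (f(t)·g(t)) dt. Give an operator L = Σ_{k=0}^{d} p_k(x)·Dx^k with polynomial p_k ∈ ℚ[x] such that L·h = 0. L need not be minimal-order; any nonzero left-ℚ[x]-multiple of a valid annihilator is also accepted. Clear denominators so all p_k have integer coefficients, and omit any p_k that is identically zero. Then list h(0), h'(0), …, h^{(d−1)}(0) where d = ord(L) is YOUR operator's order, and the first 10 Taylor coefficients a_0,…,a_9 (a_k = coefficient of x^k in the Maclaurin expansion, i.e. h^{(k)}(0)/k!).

f: a_k = 0, 12, 0, -32, 0, 128/5, 0, -1024/105, 0, 2048/945, …
g: a_k = -3, 0, 24, 0, -32, 0, 256/15, 0, -512/105, 0, …
L₀ := L_f ⊗_s L_g (sym. prod.), ord ≤ 4.
Integrate: L := L₀·Dx.
L = 64·Dx^2 + Dx^4  (order 4).
h: a_k = 0, 0, -18, 0, 96, 0, -1024/5, 0, 8192/35, 0, …
ICs: h(0) = 0, h′(0) = 0, h′′(0) = -36, h′′′(0) = 0.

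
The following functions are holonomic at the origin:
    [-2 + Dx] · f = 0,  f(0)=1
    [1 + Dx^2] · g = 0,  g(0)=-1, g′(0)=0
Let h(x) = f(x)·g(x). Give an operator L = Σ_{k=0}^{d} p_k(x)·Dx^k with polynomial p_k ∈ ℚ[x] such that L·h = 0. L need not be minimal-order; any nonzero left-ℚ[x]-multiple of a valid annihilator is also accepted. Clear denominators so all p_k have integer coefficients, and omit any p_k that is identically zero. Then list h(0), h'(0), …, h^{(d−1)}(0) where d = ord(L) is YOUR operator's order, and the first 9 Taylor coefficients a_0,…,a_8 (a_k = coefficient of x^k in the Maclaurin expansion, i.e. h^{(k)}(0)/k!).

L = 5 - 4·Dx + Dx^2  (order 2).
h: a_k = -1, -2, -3/2, -1/3, 7/24, 19/60, 13/80, 139/2520, 527/40320, …
ICs: h(0) = -1, h′(0) = -2.

f: a_k = 1, 2, 2, 4/3, 2/3, 4/15, 4/45, 8/315, 2/315, …
g: a_k = -1, 0, 1/2, 0, -1/24, 0, 1/720, 0, -1/40320, …
h₀=f·g: eliminate ⇒ L₀, order ≤ 1·2.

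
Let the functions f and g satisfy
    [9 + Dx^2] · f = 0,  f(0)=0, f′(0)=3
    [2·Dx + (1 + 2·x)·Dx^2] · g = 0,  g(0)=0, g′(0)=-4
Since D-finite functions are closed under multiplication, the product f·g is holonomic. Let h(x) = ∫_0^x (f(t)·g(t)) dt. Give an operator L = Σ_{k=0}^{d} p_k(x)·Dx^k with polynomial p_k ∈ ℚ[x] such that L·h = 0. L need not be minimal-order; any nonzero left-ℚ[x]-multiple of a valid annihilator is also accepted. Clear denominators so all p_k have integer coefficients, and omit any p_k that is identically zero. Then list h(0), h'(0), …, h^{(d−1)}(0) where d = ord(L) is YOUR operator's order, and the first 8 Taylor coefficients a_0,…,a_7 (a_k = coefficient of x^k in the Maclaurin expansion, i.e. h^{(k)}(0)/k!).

L = (63 + 1053·x + 3969·x^2 + 5832·x^3 + 2916·x^4)·Dx + (63 + 450·x + 972·x^2 + 648·x^3)·Dx^2 + (25 + 270·x + 918·x^2 + 1296·x^3 + 648·x^4)·Dx^3 + (7 + 50·x + 108·x^2 + 72·x^3)·Dx^4 + (2 + 17·x + 53·x^2 + 72·x^3 + 36·x^4)·Dx^5  (order 5).
h: a_k = 0, 0, 0, -4, 3, 2/5, 1, -45/14, …
ICs: h(0) = 0, h′(0) = 0, h′′(0) = 0, h′′′(0) = -24, h′′′′(0) = 72.

f: a_k = 0, 3, 0, -9/2, 0, 81/40, 0, -243/560, …
g: a_k = 0, -4, 4, -16/3, 8, -64/5, 64/3, -256/7, …
Product ⇒ symmetric product L₀, ord ≤ 4.
Integrate: L := L₀·Dx.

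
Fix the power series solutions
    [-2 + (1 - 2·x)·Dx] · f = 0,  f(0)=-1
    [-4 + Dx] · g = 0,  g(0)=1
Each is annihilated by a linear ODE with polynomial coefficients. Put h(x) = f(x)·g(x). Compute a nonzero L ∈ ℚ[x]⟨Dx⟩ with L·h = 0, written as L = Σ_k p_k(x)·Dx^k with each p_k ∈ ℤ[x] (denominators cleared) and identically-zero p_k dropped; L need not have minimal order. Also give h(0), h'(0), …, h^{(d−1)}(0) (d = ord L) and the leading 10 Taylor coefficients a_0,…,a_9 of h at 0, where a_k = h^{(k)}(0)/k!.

L = (6 - 8·x) + (-1 + 2·x)·Dx  (order 1).
h: a_k = -1, -6, -20, -152/3, -112, -3488/15, -21184/45, -19840/21, -595712/315, -10724864/2835, …
ICs: h(0) = -1.

f: a_k = -1, -2, -4, -8, -16, -32, -64, -128, -256, -512, …
g: a_k = 1, 4, 8, 32/3, 32/3, 128/15, 256/45, 1024/315, 512/315, 2048/2835, …
Sym-product of L_f,L_g gives L₀ (≤ ord 1).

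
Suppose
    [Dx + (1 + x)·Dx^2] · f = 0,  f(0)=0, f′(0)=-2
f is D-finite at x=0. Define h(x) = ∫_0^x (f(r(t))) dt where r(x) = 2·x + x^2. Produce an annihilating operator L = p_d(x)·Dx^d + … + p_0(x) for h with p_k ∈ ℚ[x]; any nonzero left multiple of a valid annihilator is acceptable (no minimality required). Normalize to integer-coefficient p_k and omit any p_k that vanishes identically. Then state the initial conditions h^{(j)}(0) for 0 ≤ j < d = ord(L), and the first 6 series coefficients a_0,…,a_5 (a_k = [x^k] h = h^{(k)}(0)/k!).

L = Dx^2 + (1 + x)·Dx^3  (order 3).
h: a_k = 0, 0, -2, 2/3, -1/3, 1/5, …
ICs: h(0) = 0, h′(0) = 0, h′′(0) = -4.

f: a_k = 0, -2, 1, -2/3, 1/2, -2/5, …
L₀ from L_f via x↦r, Dx↦r'^{-1}Dx.
Integrate: L := L₀·Dx.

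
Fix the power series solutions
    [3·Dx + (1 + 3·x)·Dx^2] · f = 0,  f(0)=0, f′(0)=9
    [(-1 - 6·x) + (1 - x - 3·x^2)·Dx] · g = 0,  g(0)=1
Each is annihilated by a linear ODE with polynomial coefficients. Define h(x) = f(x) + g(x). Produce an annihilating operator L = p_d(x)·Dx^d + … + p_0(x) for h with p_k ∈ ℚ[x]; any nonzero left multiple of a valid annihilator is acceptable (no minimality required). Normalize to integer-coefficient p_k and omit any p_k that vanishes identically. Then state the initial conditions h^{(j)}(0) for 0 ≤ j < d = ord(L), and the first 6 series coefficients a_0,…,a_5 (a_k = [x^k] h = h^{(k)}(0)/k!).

L = (-270 - 1422·x - 3780·x^2 - 2916·x^3 - 2916·x^4)·Dx + (-24 - 468·x - 2736·x^2 - 5616·x^3 - 5994·x^4 - 4860·x^5)·Dx^2 + (11 + 79·x + 129·x^2 - 171·x^3 - 783·x^4 - 1377·x^5 - 972·x^6)·Dx^3  (order 3).
h: a_k = 1, 10, -19/2, 34, -167/4, 929/5, …
ICs: h(0) = 1, h′(0) = 10, h′′(0) = -19.

f: a_k = 0, 9, -27/2, 27, -243/4, 729/5, …
g: a_k = 1, 1, 4, 7, 19, 40, …
f+g: L₀ = lclm(L_f,L_g), ord ≤ 2+1.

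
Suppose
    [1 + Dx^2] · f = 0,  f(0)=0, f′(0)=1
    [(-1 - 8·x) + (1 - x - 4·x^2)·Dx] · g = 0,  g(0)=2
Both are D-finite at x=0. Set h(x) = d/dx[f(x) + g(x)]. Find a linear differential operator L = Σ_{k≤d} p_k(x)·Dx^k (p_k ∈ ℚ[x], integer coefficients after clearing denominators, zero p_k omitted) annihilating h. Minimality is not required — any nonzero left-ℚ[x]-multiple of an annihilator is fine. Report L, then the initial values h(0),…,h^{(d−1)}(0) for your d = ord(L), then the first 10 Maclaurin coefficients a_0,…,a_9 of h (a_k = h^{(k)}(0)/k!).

f: a_k = 0, 1, 0, -1/6, 0, 1/120, 0, -1/5040, 0, 1/362880, …
g: a_k = 2, 2, 10, 18, 58, 130, 362, 882, 2330, 5858, …
L₀ := lclm(L_f,L_g); ord L₀ ≤ 2+1.
Differentiate: ansatz ord ≤ ord L₀ ⇒ L.
L = (706 + 4324·x + 19178·x^2 + 15080·x^3 + 30400·x^4 + 1152·x^5 + 1536·x^6) + (-55 - 431·x + 153·x^2 + 1009·x^3 + 3620·x^4 + 5904·x^5 + 448·x^6 + 512·x^7)·Dx + (706 + 4324·x + 19178·x^2 + 15080·x^3 + 30400·x^4 + 1152·x^5 + 1536·x^6)·Dx^2 + (-55 - 431·x + 153·x^2 + 1009·x^3 + 3620·x^4 + 5904·x^5 + 448·x^6 + 512·x^7)·Dx^3  (order 3).
h: a_k = 3, 20, 107/2, 232, 15601/24, 2172, 4445279/720, 18640, 2125751041/40320, 151780, …
ICs: h(0) = 3, h′(0) = 20, h′′(0) = 107.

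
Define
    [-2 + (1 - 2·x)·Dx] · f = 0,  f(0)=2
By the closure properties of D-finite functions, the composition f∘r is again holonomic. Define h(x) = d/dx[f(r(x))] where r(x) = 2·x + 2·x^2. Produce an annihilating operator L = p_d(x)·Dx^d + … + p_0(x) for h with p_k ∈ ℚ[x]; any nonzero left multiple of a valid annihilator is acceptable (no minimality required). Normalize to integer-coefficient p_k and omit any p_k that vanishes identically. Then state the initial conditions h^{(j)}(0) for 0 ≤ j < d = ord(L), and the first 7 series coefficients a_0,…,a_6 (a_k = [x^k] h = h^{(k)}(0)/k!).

f: a_k = 2, 4, 8, 16, 32, 64, 128, …
Substitute x→r, Dx→(1/r')Dx; clear ⇒ L₀.
h₀' ⇒ L via d/dx closure of L₀.
L = (10 + 24·x + 24·x^2) + (-1 + 2·x + 12·x^2 + 8·x^3)·Dx  (order 1).
h: a_k = 8, 80, 576, 3712, 22400, 129792, 731136, …
ICs: h(0) = 8.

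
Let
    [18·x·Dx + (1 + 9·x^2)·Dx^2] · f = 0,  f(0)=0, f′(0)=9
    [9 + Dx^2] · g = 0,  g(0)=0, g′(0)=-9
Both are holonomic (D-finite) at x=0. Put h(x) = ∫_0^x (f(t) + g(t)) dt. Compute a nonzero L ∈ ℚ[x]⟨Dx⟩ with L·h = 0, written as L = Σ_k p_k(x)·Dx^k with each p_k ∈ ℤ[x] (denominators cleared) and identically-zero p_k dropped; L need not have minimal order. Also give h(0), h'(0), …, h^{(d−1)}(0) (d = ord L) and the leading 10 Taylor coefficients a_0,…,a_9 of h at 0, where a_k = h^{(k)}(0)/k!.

L = (-1782·x + 20412·x^3 + 13122·x^5)·Dx^2 + (-9 + 567·x^2 + 6561·x^4 + 6561·x^6)·Dx^3 + (-198·x + 2268·x^3 + 1458·x^5)·Dx^4 + (-1 + 63·x^2 + 729·x^4 + 729·x^6)·Dx^5  (order 5).
h: a_k = 0, 0, 0, 0, -27/8, 0, 1863/80, 0, -524151/4480, 0, …
ICs: h(0) = 0, h′(0) = 0, h′′(0) = 0, h′′′(0) = 0, h′′′′(0) = -81.

f: a_k = 0, 9, 0, -27, 0, 729/5, 0, -6561/7, 0, 6561, …
g: a_k = 0, -9, 0, 27/2, 0, -243/40, 0, 729/560, 0, -729/4480, …
L₀ := lclm(L_f,L_g); ord L₀ ≤ 2+2.
Integrate: L := L₀·Dx.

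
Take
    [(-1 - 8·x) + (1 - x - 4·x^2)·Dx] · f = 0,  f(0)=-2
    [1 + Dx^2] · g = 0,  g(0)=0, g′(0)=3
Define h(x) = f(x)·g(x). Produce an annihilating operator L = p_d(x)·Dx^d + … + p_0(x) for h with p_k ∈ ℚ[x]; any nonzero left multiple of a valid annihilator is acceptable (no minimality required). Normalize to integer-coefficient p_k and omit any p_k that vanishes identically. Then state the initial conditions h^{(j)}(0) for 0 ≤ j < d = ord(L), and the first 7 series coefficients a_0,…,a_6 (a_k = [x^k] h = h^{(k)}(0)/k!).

f: a_k = -2, -2, -10, -18, -58, -130, -362, …
g: a_k = 0, 3, 0, -1/2, 0, 1/40, 0, …
Product ⇒ symmetric product L₀, ord ≤ 2.
L = (7 + x + 4·x^2) + (2 + 16·x)·Dx + (-1 + x + 4·x^2)·Dx^2  (order 2).
h: a_k = 0, -6, -6, -29, -53, -3381/20, -7621/20, …
ICs: h(0) = 0, h′(0) = -6.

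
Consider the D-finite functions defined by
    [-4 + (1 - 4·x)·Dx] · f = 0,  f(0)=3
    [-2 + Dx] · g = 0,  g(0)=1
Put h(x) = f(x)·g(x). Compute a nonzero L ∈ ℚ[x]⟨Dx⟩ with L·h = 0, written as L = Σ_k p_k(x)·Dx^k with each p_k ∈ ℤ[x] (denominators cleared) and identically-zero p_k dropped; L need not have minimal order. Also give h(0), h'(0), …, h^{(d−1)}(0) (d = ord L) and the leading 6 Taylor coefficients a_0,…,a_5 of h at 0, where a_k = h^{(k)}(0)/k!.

L = (6 - 8·x) + (-1 + 4·x)·Dx  (order 1).
h: a_k = 3, 18, 78, 316, 1266, 25324/5, …
ICs: h(0) = 3.

f: a_k = 3, 12, 48, 192, 768, 3072, …
g: a_k = 1, 2, 2, 4/3, 2/3, 4/15, …
Sym-product of L_f,L_g gives L₀ (≤ ord 1).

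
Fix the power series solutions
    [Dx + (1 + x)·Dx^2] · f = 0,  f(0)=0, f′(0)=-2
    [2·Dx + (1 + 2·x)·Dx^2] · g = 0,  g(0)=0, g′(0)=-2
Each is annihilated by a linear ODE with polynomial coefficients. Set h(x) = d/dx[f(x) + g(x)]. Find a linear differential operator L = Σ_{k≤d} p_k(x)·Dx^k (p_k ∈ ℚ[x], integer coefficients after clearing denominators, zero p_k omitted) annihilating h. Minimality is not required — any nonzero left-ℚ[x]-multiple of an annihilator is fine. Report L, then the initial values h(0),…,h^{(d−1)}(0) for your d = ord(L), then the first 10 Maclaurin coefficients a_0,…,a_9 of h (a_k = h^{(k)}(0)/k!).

L = 4 + (6 + 8·x)·Dx + (1 + 3·x + 2·x^2)·Dx^2  (order 2).
h: a_k = -4, 6, -10, 18, -34, 66, -130, 258, -514, 1026, …
ICs: h(0) = -4, h′(0) = 6.

f: a_k = 0, -2, 1, -2/3, 1/2, -2/5, 1/3, -2/7, 1/4, -2/9, …
g: a_k = 0, -2, 2, -8/3, 4, -32/5, 32/3, -128/7, 32, -512/9, …
f+g: L₀ = lclm(L_f,L_g), ord ≤ 2+2.
h₀' ⇒ L via d/dx closure of L₀.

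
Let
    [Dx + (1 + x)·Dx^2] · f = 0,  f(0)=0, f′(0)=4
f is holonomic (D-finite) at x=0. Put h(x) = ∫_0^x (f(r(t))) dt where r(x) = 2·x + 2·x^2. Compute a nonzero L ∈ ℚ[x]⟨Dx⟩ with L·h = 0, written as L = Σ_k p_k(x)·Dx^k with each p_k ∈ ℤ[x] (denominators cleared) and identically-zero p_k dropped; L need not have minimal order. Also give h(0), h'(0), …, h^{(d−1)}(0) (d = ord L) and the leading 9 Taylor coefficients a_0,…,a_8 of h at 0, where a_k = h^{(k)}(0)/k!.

L = (4·x + 4·x^2)·Dx^2 + (1 + 4·x + 6·x^2 + 4·x^3)·Dx^3  (order 3).
h: a_k = 0, 0, 4, 0, -4/3, 8/5, -16/15, 0, 8/7, …
ICs: h(0) = 0, h′(0) = 0, h′′(0) = 8.

f: a_k = 0, 4, -2, 4/3, -1, 4/5, -2/3, 4/7, -1/2, …
L₀ from L_f via x↦r, Dx↦r'^{-1}Dx.
h=∫h₀ ⇒ L = L₀·Dx.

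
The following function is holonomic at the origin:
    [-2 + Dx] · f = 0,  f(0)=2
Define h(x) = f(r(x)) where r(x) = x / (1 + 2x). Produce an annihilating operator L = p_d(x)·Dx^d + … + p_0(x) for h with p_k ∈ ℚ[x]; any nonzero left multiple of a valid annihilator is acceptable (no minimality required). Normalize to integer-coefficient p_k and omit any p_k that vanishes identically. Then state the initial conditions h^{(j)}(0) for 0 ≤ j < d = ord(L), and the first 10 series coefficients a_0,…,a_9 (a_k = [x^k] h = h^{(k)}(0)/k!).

f: a_k = 2, 4, 4, 8/3, 4/3, 8/15, 8/45, 16/315, 4/315, 8/2835, …
h₀=f(r): pull back L_f along r ⇒ L₀.
L = -2 + (1 + 4·x + 4·x^2)·Dx  (order 1).
h: a_k = 2, 4, -4, 8/3, 4/3, -152/15, 1208/45, -17456/315, 31364/315, -452152/2835, …
ICs: h(0) = 2.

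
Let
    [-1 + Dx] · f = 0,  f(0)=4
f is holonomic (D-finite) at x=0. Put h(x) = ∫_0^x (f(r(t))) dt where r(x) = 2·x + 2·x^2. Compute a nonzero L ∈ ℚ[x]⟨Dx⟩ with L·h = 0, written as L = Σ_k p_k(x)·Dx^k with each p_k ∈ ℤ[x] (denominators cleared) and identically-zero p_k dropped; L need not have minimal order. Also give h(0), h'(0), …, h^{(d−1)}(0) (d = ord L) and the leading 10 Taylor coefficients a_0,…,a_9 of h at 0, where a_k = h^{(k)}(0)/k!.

L = (-2 - 4·x)·Dx + Dx^2  (order 2).
h: a_k = 0, 4, 4, 16/3, 16/3, 16/3, 208/45, 1216/315, 928/315, 6112/2835, …
ICs: h(0) = 0, h′(0) = 4.

f: a_k = 4, 4, 2, 2/3, 1/6, 1/30, 1/180, 1/1260, 1/10080, 1/90720, …
Change of var in L_f (x↦r) gives L₀.
h=∫h₀ ⇒ L = L₀·Dx.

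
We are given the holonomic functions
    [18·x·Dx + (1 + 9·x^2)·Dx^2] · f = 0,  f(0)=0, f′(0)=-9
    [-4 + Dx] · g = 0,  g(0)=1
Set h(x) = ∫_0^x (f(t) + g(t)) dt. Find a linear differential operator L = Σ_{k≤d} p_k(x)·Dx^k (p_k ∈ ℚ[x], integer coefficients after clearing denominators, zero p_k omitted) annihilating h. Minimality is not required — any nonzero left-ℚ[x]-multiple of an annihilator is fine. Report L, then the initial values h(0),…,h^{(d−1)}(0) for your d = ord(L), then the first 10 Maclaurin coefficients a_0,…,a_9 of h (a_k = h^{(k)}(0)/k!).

L = (36 - 144·x - 972·x^2 - 1296·x^3)·Dx^2 + (-17 + 99·x^2 - 648·x^4)·Dx^3 + (2 + 9·x + 36·x^2 + 81·x^3 + 162·x^4)·Dx^4  (order 4).
h: a_k = 0, 1, -5/2, 8/3, 113/12, 32/15, -2059/90, 256/315, 296269/2520, 512/2835, …
ICs: h(0) = 0, h′(0) = 1, h′′(0) = -5, h′′′(0) = 16.

f: a_k = 0, -9, 0, 27, 0, -729/5, 0, 6561/7, 0, -6561, …
g: a_k = 1, 4, 8, 32/3, 32/3, 128/15, 256/45, 1024/315, 512/315, 2048/2835, …
Sum ⇒ L₀ = lclm(L_f,L_g) in ℚ(x)⟨Dx⟩.
h=∫₀ˣh₀: take L = L₀·Dx.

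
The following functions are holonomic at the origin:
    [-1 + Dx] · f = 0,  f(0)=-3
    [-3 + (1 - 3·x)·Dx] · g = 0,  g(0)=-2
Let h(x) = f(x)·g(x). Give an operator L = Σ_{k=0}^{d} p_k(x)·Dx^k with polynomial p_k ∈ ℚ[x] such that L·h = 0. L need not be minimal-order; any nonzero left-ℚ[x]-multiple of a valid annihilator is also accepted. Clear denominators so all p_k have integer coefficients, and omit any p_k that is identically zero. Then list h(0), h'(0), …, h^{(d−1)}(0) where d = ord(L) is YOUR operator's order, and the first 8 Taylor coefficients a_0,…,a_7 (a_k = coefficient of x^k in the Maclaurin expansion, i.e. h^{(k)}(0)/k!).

f: a_k = -3, -3, -3/2, -1/2, -1/8, -1/40, -1/240, -1/1680, …
g: a_k = -2, -6, -18, -54, -162, -486, -1458, -4374, …
L₀ := L_f ⊗_s L_g (sym. prod.), ord ≤ 1.
L = (4 - 3·x) + (-1 + 3·x)·Dx  (order 1).
h: a_k = 6, 24, 75, 226, 2713/4, 10174/5, 732529/120, 1538311/84, …
ICs: h(0) = 6.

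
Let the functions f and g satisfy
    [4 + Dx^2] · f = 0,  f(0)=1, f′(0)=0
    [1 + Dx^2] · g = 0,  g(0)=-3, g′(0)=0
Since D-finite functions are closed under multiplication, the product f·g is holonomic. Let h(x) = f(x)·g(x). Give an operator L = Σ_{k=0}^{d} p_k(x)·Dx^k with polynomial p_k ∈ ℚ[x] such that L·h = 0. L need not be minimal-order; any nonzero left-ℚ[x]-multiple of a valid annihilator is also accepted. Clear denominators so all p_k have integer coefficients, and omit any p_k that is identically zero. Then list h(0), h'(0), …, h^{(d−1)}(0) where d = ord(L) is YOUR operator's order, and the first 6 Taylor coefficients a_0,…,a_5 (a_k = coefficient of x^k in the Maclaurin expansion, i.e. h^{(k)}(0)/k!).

L = 9 + 10·Dx^2 + Dx^4  (order 4).
h: a_k = -3, 0, 15/2, 0, -41/8, 0, …
ICs: h(0) = -3, h′(0) = 0, h′′(0) = 15, h′′′(0) = 0.

f: a_k = 1, 0, -2, 0, 2/3, 0, …
g: a_k = -3, 0, 3/2, 0, -1/8, 0, …
h₀=f·g: eliminate ⇒ L₀, order ≤ 2·2.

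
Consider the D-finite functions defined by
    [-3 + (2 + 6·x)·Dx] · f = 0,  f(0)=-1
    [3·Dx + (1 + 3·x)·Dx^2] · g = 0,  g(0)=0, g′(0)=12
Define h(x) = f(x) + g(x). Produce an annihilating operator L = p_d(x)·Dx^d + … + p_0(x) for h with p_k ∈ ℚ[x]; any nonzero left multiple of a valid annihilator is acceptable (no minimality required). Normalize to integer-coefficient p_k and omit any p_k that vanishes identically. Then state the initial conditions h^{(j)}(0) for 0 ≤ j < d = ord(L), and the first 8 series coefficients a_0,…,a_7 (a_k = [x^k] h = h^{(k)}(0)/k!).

L = 9·Dx + (15 + 45·x)·Dx^2 + (2 + 12·x + 18·x^2)·Dx^3  (order 3).
h: a_k = -1, 21/2, -135/8, 549/16, -9963/128, 240327/1280, -482355/1024, 17410707/14336, …
ICs: h(0) = -1, h′(0) = 21/2, h′′(0) = -135/4.

f: a_k = -1, -3/2, 9/8, -27/16, 405/128, -1701/256, 15309/1024, -72171/2048, …
g: a_k = 0, 12, -18, 36, -81, 972/5, -486, 8748/7, …
Weyl lclm of L_f,L_g ⇒ L₀ (ord ≤ 3).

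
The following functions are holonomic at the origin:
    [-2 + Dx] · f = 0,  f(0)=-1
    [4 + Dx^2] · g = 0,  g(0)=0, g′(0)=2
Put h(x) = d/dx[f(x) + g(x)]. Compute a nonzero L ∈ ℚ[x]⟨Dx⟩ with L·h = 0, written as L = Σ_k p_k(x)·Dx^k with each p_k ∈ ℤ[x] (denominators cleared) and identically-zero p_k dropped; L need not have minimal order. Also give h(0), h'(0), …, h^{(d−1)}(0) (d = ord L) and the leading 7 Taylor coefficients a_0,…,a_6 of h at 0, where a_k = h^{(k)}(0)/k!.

f: a_k = -1, -2, -2, -4/3, -2/3, -4/15, -4/45, …
g: a_k = 0, 2, 0, -4/3, 0, 4/15, 0, …
Weyl lclm of L_f,L_g ⇒ L₀ (ord ≤ 3).
Differentiate: ansatz ord ≤ ord L₀ ⇒ L.
L = 8 - 4·Dx + 2·Dx^2 - Dx^3  (order 3).
h: a_k = 0, -4, -8, -8/3, 0, -8/15, -16/45, …
ICs: h(0) = 0, h′(0) = -4, h′′(0) = -16.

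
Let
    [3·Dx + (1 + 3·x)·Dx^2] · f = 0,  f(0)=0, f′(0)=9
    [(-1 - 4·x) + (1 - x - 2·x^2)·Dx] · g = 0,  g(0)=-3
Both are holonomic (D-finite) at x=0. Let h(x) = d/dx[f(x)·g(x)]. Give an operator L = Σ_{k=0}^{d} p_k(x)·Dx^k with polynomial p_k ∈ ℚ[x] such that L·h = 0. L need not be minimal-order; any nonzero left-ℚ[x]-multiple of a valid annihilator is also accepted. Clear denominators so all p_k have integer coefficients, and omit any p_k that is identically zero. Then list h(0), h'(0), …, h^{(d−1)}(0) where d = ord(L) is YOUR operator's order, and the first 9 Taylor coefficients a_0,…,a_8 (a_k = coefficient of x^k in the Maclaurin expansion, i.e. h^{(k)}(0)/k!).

f: a_k = 0, 9, -27/2, 27, -243/4, 729/5, -729/2, 6561/7, -19683/8, …
g: a_k = -3, -3, -9, -15, -33, -63, -129, -255, -513, …
Sym-product of L_f,L_g gives L₀ (≤ ord 2).
Differentiate: ansatz ord ≤ ord L₀ ⇒ L.
L = (192 + 756·x + 1296·x^2) + (3 + 165·x + 864·x^2 + 1008·x^3)·Dx + (-7 - 38·x - 13·x^2 + 162·x^3 + 144·x^4)·Dx^2  (order 2).
h: a_k = -27, 27, -729/2, 351, -11853/4, 40581/10, -464913/20, 303129/7, -52697223/280, …
ICs: h(0) = -27, h′(0) = 27.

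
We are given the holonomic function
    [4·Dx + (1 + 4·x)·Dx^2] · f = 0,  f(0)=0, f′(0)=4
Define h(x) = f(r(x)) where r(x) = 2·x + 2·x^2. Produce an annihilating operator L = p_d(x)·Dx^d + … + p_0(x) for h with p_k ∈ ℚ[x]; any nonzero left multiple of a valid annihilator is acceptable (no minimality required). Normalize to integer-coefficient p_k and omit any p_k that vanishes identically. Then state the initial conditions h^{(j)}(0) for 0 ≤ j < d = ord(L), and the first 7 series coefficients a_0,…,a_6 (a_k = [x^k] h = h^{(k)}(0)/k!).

L = (6 + 16·x + 16·x^2)·Dx + (1 + 10·x + 24·x^2 + 16·x^3)·Dx^2  (order 2).
h: a_k = 0, 8, -24, 320/3, -544, 14848/5, -16896, …
ICs: h(0) = 0, h′(0) = 8.

f: a_k = 0, 4, -8, 64/3, -64, 1024/5, -2048/3, …
f∘r: x↦r, Dx↦Dx/r' in L_f ⇒ L₀.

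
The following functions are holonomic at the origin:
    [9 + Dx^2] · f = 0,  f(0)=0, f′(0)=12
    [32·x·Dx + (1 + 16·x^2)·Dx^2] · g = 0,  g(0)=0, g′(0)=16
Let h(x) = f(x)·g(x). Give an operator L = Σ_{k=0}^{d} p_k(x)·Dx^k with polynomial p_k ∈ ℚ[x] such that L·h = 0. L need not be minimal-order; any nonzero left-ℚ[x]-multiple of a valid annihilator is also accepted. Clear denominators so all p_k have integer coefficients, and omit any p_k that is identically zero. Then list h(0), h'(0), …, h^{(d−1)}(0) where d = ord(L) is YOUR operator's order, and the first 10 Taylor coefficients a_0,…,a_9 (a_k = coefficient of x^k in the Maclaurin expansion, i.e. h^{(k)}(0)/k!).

L = (16425 + 696384·x^2 + 2778624·x^4 + 11943936·x^6 + 47775744·x^8) + (23616·x + 543744·x^3 + 3981312·x^5 + 21233664·x^7)·Dx + (2050 + 87168·x^2 + 470016·x^4 + 2654208·x^6 + 10616832·x^8)·Dx^2 + (2624·x + 60416·x^3 + 442368·x^5 + 2359296·x^7)·Dx^3 + (25 + 1088·x^2 + 17920·x^4 + 147456·x^6 + 589824·x^8)·Dx^4  (order 4).
h: a_k = 0, 0, 192, 0, -1312, 0, 11496, 0, -127812, 0, …
ICs: h(0) = 0, h′(0) = 0, h′′(0) = 384, h′′′(0) = 0.

f: a_k = 0, 12, 0, -18, 0, 81/10, 0, -243/140, 0, 243/1120, …
g: a_k = 0, 16, 0, -256/3, 0, 4096/5, 0, -65536/7, 0, 1048576/9, …
f·g: L₀ = L_f ⊗_s L_g, ord ≤ 2·2.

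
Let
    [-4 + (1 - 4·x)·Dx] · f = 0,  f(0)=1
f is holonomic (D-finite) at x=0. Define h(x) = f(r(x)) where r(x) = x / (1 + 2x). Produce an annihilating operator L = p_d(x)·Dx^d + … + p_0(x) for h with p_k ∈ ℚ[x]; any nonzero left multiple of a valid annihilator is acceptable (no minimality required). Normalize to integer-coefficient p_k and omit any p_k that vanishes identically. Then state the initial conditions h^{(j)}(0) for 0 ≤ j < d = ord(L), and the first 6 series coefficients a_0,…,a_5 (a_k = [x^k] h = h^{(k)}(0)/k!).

f: a_k = 1, 4, 16, 64, 256, 1024, …
h₀=f(r): pull back L_f along r ⇒ L₀.
L = 4 + (-1 + 4·x^2)·Dx  (order 1).
h: a_k = 1, 4, 8, 16, 32, 64, …
ICs: h(0) = 1.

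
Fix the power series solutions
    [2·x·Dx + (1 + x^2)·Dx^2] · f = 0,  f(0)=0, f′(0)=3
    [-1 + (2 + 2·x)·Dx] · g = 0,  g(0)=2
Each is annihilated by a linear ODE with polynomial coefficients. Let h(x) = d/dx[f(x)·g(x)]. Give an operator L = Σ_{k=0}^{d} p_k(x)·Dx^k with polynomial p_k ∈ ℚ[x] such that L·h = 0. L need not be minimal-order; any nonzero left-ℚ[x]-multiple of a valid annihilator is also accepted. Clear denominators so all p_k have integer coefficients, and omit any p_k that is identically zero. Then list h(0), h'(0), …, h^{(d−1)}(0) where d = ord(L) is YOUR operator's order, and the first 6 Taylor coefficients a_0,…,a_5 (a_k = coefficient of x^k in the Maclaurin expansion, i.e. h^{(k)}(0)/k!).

f: a_k = 0, 3, 0, -1, 0, 3/5, …
g: a_k = 2, 1, -1/4, 1/8, -5/64, 7/128, …
Sym-product of L_f,L_g gives L₀ (≤ ord 2).
h₀' ⇒ L via d/dx closure of L₀.
L = (5 + 40·x + 2·x^2 - 24·x^3 - 3·x^4) + (28 + 84·x + 72·x^2 - 56·x^3 - 84·x^4 - 12·x^5)·Dx + (12 + 8·x - 12·x^2 - 16·x^3 - 28·x^4 - 24·x^5 - 4·x^6)·Dx^2  (order 2).
h: a_k = 6, 6, -33/4, -5/2, 389/64, 1227/320, …
ICs: h(0) = 6, h′(0) = 6.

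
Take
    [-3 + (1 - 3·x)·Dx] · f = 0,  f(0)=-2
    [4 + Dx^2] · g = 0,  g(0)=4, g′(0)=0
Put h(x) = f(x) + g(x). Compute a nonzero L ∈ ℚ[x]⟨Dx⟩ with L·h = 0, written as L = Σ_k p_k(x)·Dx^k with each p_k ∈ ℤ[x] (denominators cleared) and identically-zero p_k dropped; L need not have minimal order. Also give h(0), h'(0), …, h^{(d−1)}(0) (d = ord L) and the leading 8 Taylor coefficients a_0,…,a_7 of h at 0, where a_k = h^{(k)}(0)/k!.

L = (348 - 144·x + 216·x^2) + (-44 + 180·x - 216·x^2 + 216·x^3)·Dx + (87 - 36·x + 54·x^2)·Dx^2 + (-11 + 45·x - 54·x^2 + 54·x^3)·Dx^3  (order 3).
h: a_k = 2, -6, -26, -54, -478/3, -486, -65626/45, -4374, …
ICs: h(0) = 2, h′(0) = -6, h′′(0) = -52.

f: a_k = -2, -6, -18, -54, -162, -486, -1458, -4374, …
g: a_k = 4, 0, -8, 0, 8/3, 0, -16/45, 0, …
f+g: L₀ = lclm(L_f,L_g), ord ≤ 1+2.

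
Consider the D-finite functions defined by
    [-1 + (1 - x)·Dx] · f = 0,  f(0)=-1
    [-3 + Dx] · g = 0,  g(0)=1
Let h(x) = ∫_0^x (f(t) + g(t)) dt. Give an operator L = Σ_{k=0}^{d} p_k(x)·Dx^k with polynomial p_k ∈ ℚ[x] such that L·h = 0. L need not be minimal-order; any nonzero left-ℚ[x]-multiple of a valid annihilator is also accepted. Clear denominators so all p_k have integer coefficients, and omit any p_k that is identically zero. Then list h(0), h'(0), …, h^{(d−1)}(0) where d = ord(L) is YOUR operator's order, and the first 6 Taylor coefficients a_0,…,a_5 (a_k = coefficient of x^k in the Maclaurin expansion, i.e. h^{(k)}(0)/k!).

L = (3 - 9·x)·Dx + (-7 + 18·x - 9·x^2)·Dx^2 + (2 - 5·x + 3·x^2)·Dx^3  (order 3).
h: a_k = 0, 0, 1, 7/6, 7/8, 19/40, …
ICs: h(0) = 0, h′(0) = 0, h′′(0) = 2.

f: a_k = -1, -1, -1, -1, -1, -1, …
g: a_k = 1, 3, 9/2, 9/2, 27/8, 81/40, …
h₀=f+g: left-lcm gives L₀, ord ≤ 2.
∫: right-multiply L₀ by Dx.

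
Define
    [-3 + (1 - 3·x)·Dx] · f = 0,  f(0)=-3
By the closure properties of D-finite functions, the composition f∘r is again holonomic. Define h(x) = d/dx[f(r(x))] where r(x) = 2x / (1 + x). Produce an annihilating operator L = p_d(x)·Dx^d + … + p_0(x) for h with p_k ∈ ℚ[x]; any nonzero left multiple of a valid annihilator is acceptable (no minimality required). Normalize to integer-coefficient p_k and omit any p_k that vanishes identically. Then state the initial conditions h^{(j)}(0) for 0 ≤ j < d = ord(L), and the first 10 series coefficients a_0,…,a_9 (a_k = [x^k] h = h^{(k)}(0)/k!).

L = 10 + (-1 + 5·x)·Dx  (order 1).
h: a_k = -18, -180, -1350, -9000, -56250, -337500, -1968750, -11250000, -63281250, -351562500, …
ICs: h(0) = -18.

f: a_k = -3, -9, -27, -81, -243, -729, -2187, -6561, -19683, -59049, …
h₀=f(r): pull back L_f along r ⇒ L₀.
h₀' ⇒ L via d/dx closure of L₀.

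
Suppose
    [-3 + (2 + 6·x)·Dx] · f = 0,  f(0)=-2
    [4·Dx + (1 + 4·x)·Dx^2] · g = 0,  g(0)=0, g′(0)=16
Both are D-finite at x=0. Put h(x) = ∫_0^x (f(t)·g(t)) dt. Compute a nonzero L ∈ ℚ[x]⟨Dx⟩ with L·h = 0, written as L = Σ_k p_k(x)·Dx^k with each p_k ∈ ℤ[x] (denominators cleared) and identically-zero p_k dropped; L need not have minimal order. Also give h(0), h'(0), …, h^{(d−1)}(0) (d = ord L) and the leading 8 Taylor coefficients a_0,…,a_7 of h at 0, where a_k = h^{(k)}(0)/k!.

f: a_k = -2, -3, 9/4, -27/8, 405/64, -1701/128, 15309/512, -72171/1024, …
g: a_k = 0, 16, -32, 256/3, -256, 4096/5, -8192/3, 65536/7, …
h₀=f·g: eliminate ⇒ L₀, order ≤ 1·2.
Integrate: L := L₀·Dx.
L = (3 + 36·x)·Dx + (4 + 12·x)·Dx^2 + (4 + 40·x + 132·x^2 + 144·x^3)·Dx^3  (order 3).
h: a_k = 0, 0, -16, 16/3, -29/3, 26, -9383/120, 206953/840, …
ICs: h(0) = 0, h′(0) = 0, h′′(0) = -32.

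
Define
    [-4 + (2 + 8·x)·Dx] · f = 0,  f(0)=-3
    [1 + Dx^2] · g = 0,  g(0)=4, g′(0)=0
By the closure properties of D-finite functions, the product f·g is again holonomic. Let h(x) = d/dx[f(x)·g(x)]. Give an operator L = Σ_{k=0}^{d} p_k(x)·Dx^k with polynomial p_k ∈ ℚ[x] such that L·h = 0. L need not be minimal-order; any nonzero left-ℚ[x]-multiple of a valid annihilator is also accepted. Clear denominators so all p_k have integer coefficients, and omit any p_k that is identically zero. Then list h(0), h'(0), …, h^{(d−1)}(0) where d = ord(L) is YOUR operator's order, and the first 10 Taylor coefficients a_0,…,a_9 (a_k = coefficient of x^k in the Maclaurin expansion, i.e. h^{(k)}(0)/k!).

L = (-7 + 336·x + 736·x^2 + 256·x^3 + 256·x^4) + (44 + 144·x - 192·x^2 - 256·x^3)·Dx + (13 + 112·x + 288·x^2 + 256·x^3 + 256·x^4)·Dx^2  (order 2).
h: a_k = -24, 60, -108, 430, -1565, 56941/10, -630413/30, 32917807/420, -165059667/560, 33742346581/30240, …
ICs: h(0) = -24, h′(0) = 60.

f: a_k = -3, -6, 6, -12, 30, -84, 252, -792, 2574, -8580, …
g: a_k = 4, 0, -2, 0, 1/6, 0, -1/180, 0, 1/10080, 0, …
f·g: L₀ = L_f ⊗_s L_g, ord ≤ 1·2.
h₀' ⇒ L via d/dx closure of L₀.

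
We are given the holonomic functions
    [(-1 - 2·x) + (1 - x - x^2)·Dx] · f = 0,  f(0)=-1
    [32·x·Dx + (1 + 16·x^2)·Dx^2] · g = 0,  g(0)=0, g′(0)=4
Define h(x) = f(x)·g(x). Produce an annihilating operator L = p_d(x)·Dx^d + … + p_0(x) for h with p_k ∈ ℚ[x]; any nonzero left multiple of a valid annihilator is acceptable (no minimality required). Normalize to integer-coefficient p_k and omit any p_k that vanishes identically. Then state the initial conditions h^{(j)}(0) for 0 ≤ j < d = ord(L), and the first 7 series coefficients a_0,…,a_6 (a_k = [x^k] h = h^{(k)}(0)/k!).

f: a_k = -1, -1, -2, -3, -5, -8, -13, …
g: a_k = 0, 4, 0, -64/3, 0, 1024/5, 0, …
L₀ := L_f ⊗_s L_g (sym. prod.), ord ≤ 2.
L = (2 + 32·x + 96·x^2) + (2 - 28·x + 64·x^2 + 96·x^3)·Dx + (-1 + x - 15·x^2 + 16·x^3 + 16·x^4)·Dx^2  (order 2).
h: a_k = 0, -4, -4, 40/3, 28/3, -2732/15, -864/5, …
ICs: h(0) = 0, h′(0) = -4.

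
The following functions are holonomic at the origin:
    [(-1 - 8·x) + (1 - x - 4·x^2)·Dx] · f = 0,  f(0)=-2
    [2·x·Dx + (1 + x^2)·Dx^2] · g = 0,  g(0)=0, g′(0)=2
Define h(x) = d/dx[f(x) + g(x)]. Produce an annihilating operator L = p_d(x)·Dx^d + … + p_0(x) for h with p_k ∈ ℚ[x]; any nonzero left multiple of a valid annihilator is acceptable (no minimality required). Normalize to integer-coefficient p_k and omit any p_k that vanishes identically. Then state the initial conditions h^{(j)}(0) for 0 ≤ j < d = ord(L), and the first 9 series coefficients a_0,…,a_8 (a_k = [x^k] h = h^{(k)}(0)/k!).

L = (-10 + 40·x + 478·x^2 + 864·x^3 + 2496·x^4 + 384·x^6) + (28 + 246·x + 316·x^2 + 1182·x^3 + 752·x^4 + 2048·x^5 + 48·x^6 + 384·x^7)·Dx + (-5 - 8·x - 32·x^2 + 104·x^3 + 197·x^4 + 128·x^5 + 288·x^6 + 16·x^7 + 64·x^8)·Dx^2  (order 2).
h: a_k = 0, -20, -56, -232, -648, -2172, -6176, -18640, -52720, …
ICs: h(0) = 0, h′(0) = -20.

f: a_k = -2, -2, -10, -18, -58, -130, -362, -882, -2330, …
g: a_k = 0, 2, 0, -2/3, 0, 2/5, 0, -2/7, 0, …
L₀ := lclm(L_f,L_g); ord L₀ ≤ 1+2.
h=h₀': d/dx-closure on L₀ ⇒ L.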